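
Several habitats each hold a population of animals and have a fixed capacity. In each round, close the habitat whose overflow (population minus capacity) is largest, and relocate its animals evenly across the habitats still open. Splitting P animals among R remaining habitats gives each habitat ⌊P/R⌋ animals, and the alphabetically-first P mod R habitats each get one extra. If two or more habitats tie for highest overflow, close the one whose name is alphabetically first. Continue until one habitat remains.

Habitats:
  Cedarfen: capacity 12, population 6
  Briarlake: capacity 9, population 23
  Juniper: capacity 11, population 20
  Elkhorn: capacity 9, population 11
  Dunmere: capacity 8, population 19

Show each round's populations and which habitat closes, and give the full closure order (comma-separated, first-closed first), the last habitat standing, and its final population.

Round 1: Briarlake=23 Cedarfen=6 Dunmere=19 Elkhorn=11 Juniper=20 → close Briarlake (overflow 14)
  23÷4 = 5 each, +1 to first 3
Round 2: Cedarfen=12 Dunmere=25 Elkhorn=17 Juniper=25 → close Dunmere (overflow 17)
  25÷3 = 8 each, +1 to first 1
Round 3: Cedarfen=21 Elkhorn=25 Juniper=33 → close Juniper (overflow 22)
  33÷2 = 16 each, +1 to first 1
Round 4: Cedarfen=38 Elkhorn=41 → close Elkhorn (overflow 32)
  41÷1 = 41 each, +1 to first 0

Closure order: Briarlake, Dunmere, Juniper, Elkhorn
Last habitat: Cedarfen with 79 animals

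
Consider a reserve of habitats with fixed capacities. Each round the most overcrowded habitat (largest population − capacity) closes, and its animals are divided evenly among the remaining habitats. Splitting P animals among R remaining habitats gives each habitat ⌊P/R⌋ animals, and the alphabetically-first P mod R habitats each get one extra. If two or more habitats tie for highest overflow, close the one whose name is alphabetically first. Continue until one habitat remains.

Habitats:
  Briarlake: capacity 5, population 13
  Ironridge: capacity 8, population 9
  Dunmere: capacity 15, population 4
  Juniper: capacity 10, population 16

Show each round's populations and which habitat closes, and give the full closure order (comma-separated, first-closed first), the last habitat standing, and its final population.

Closure order: Briarlake, Juniper, Ironridge
Last habitat: Dunmere with 42 animals

Round 1: Briarlake=13 Dunmere=4 Ironridge=9 Juniper=16 → close Briarlake (overflow 8)
  13÷3 = 4 each, +1 to first 1
Round 2: Dunmere=9 Ironridge=13 Juniper=20 → close Juniper (overflow 10)
  20÷2 = 10 each, +1 to first 0
Round 3: Dunmere=19 Ironridge=23 → close Ironridge (overflow 15)
  23÷1 = 23 each, +1 to first 0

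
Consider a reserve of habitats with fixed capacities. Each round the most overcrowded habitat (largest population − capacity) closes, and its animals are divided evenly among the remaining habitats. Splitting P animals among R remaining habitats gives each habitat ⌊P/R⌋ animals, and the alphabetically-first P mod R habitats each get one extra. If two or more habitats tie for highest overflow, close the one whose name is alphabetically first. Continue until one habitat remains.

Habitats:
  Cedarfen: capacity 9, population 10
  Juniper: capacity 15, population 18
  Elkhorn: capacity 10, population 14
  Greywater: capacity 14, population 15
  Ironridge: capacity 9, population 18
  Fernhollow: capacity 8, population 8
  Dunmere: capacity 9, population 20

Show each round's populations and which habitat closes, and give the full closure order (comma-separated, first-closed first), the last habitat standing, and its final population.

Round 1: Cedarfen=10 Dunmere=20 Elkhorn=14 Fernhollow=8 Greywater=15 Ironridge=18 Juniper=18 → close Dunmere (overflow 11)
  20÷6 = 3 each, +1 to first 2
Round 2: Cedarfen=14 Elkhorn=18 Fernhollow=11 Greywater=18 Ironridge=21 Juniper=21 → close Ironridge (overflow 12)
  21÷5 = 4 each, +1 to first 1
Round 3: Cedarfen=19 Elkhorn=22 Fernhollow=15 Greywater=22 Juniper=25 → close Elkhorn (overflow 12)
  22÷4 = 5 each, +1 to first 2
Round 4: Cedarfen=25 Fernhollow=21 Greywater=27 Juniper=30 → close Cedarfen (overflow 16)
  25÷3 = 8 each, +1 to first 1
Round 5: Fernhollow=30 Greywater=35 Juniper=38 → close Juniper (overflow 23)
  38÷2 = 19 each, +1 to first 0
Round 6: Fernhollow=49 Greywater=54 → close Fernhollow (overflow 41)
  49÷1 = 49 each, +1 to first 0

Closure order: Dunmere, Ironridge, Elkhorn, Cedarfen, Juniper, Fernhollow
Last habitat: Greywater with 103 animals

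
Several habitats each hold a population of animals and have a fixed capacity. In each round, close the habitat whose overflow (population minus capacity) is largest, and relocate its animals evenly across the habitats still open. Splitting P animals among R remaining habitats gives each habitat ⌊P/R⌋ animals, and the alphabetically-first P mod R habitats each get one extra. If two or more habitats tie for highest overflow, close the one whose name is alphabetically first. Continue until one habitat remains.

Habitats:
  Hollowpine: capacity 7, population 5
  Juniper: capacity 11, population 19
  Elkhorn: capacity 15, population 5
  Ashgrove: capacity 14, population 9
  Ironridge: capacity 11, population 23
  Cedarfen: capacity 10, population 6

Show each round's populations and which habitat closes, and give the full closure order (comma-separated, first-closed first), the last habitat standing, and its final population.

Closure order: Ironridge, Juniper, Cedarfen, Ashgrove, Hollowpine
Last habitat: Elkhorn with 67 animals

Round 1: Ashgrove=9 Cedarfen=6 Elkhorn=5 Hollowpine=5 Ironridge=23 Juniper=19 → close Ironridge (overflow 12)
  23÷5 = 4 each, +1 to first 3
Round 2: Ashgrove=14 Cedarfen=11 Elkhorn=10 Hollowpine=9 Juniper=23 → close Juniper (overflow 12)
  23÷4 = 5 each, +1 to first 3
Round 3: Ashgrove=20 Cedarfen=17 Elkhorn=16 Hollowpine=14 → close Cedarfen (overflow 7)
  17÷3 = 5 each, +1 to first 2
Round 4: Ashgrove=26 Elkhorn=22 Hollowpine=19 → close Ashgrove (overflow 12)
  26÷2 = 13 each, +1 to first 0
Round 5: Elkhorn=35 Hollowpine=32 → close Hollowpine (overflow 25)
  32÷1 = 32 each, +1 to first 0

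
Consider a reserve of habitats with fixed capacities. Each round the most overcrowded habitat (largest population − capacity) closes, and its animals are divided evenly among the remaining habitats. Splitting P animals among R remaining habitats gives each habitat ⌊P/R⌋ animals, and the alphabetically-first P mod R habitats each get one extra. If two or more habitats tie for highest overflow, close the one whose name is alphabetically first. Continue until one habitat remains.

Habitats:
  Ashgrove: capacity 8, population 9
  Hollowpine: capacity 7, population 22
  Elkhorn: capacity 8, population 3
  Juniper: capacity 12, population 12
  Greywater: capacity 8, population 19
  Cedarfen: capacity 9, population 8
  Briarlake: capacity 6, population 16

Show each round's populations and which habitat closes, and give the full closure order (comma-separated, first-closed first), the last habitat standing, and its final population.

Round 1: Ashgrove=9 Briarlake=16 Cedarfen=8 Elkhorn=3 Greywater=19 Hollowpine=22 Juniper=12 → close Hollowpine (overflow 15)
  22÷6 = 3 each, +1 to first 4
Round 2: Ashgrove=13 Briarlake=20 Cedarfen=12 Elkhorn=7 Greywater=22 Juniper=15 → close Briarlake (overflow 14)
  20÷5 = 4 each, +1 to first 0
Round 3: Ashgrove=17 Cedarfen=16 Elkhorn=11 Greywater=26 Juniper=19 → close Greywater (overflow 18)
  26÷4 = 6 each, +1 to first 2
Round 4: Ashgrove=24 Cedarfen=23 Elkhorn=17 Juniper=25 → close Ashgrove (overflow 16)
  24÷3 = 8 each, +1 to first 0
Round 5: Cedarfen=31 Elkhorn=25 Juniper=33 → close Cedarfen (overflow 22)
  31÷2 = 15 each, +1 to first 1
Round 6: Elkhorn=41 Juniper=48 → close Juniper (overflow 36)
  48÷1 = 48 each, +1 to first 0

Closure order: Hollowpine, Briarlake, Greywater, Ashgrove, Cedarfen, Juniper
Last habitat: Elkhorn with 89 animals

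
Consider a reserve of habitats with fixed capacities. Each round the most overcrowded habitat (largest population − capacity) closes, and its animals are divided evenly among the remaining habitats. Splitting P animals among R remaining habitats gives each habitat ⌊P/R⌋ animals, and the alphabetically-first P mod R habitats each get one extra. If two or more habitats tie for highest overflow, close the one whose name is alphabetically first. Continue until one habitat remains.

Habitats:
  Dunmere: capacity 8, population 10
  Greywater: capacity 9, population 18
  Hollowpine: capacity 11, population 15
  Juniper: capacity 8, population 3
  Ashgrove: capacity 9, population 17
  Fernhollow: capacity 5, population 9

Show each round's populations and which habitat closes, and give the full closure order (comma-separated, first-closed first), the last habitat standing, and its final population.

Round 1: Ashgrove=17 Dunmere=10 Fernhollow=9 Greywater=18 Hollowpine=15 Juniper=3 → close Greywater (overflow 9)
  18÷5 = 3 each, +1 to first 3
Round 2: Ashgrove=21 Dunmere=14 Fernhollow=13 Hollowpine=18 Juniper=6 → close Ashgrove (overflow 12)
  21÷4 = 5 each, +1 to first 1
Round 3: Dunmere=20 Fernhollow=18 Hollowpine=23 Juniper=11 → close Fernhollow (overflow 13)
  18÷3 = 6 each, +1 to first 0
Round 4: Dunmere=26 Hollowpine=29 Juniper=17 → close Dunmere (overflow 18)
  26÷2 = 13 each, +1 to first 0
Round 5: Hollowpine=42 Juniper=30 → close Hollowpine (overflow 31)
  42÷1 = 42 each, +1 to first 0

Closure order: Greywater, Ashgrove, Fernhollow, Dunmere, Hollowpine
Last habitat: Juniper with 72 animals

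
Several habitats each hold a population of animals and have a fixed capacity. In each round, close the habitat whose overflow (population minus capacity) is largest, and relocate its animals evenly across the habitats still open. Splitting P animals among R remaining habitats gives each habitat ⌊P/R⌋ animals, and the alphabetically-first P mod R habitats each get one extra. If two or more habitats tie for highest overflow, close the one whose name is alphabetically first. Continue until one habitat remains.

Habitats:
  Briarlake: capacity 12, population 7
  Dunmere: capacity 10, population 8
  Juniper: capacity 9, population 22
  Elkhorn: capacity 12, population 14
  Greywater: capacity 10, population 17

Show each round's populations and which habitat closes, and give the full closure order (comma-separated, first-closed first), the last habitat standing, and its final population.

Closure order: Juniper, Greywater, Elkhorn, Dunmere
Last habitat: Briarlake with 68 animals

Round 1: Briarlake=7 Dunmere=8 Elkhorn=14 Greywater=17 Juniper=22 → close Juniper (overflow 13)
  22÷4 = 5 each, +1 to first 2
Round 2: Briarlake=13 Dunmere=14 Elkhorn=19 Greywater=22 → close Greywater (overflow 12)
  22÷3 = 7 each, +1 to first 1
Round 3: Briarlake=21 Dunmere=21 Elkhorn=26 → close Elkhorn (overflow 14)
  26÷2 = 13 each, +1 to first 0
Round 4: Briarlake=34 Dunmere=34 → close Dunmere (overflow 24)
  34÷1 = 34 each, +1 to first 0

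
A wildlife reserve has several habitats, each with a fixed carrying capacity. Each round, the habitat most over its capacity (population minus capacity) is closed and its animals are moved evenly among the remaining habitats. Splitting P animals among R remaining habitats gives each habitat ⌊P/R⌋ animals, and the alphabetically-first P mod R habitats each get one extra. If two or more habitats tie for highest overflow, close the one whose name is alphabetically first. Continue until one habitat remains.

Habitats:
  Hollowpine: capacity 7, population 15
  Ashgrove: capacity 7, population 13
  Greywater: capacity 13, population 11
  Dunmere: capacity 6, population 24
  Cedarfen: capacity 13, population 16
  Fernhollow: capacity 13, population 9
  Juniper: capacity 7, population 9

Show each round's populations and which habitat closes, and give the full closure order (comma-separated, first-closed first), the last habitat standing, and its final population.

Round 1: Ashgrove=13 Cedarfen=16 Dunmere=24 Fernhollow=9 Greywater=11 Hollowpine=15 Juniper=9 → close Dunmere (overflow 18)
  24÷6 = 4 each, +1 to first 0
Round 2: Ashgrove=17 Cedarfen=20 Fernhollow=13 Greywater=15 Hollowpine=19 Juniper=13 → close Hollowpine (overflow 12)
  19÷5 = 3 each, +1 to first 4
Round 3: Ashgrove=21 Cedarfen=24 Fernhollow=17 Greywater=19 Juniper=16 → close Ashgrove (overflow 14)
  21÷4 = 5 each, +1 to first 1
Round 4: Cedarfen=30 Fernhollow=22 Greywater=24 Juniper=21 → close Cedarfen (overflow 17)
  30÷3 = 10 each, +1 to first 0
Round 5: Fernhollow=32 Greywater=34 Juniper=31 → close Juniper (overflow 24)
  31÷2 = 15 each, +1 to first 1
Round 6: Fernhollow=48 Greywater=49 → close Greywater (overflow 36)
  49÷1 = 49 each, +1 to first 0

Closure order: Dunmere, Hollowpine, Ashgrove, Cedarfen, Juniper, Greywater
Last habitat: Fernhollow with 97 animals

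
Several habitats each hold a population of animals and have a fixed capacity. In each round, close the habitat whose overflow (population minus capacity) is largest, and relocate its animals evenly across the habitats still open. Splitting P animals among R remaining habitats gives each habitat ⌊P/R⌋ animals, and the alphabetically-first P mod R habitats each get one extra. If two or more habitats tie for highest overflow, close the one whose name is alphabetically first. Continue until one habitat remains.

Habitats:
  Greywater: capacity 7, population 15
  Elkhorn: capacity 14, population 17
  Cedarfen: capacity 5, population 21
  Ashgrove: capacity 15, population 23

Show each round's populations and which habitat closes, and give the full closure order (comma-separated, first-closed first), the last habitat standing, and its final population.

Round 1: Ashgrove=23 Cedarfen=21 Elkhorn=17 Greywater=15 → close Cedarfen (overflow 16)
  21÷3 = 7 each, +1 to first 0
Round 2: Ashgrove=30 Elkhorn=24 Greywater=22 → close Ashgrove (overflow 15)
  30÷2 = 15 each, +1 to first 0
Round 3: Elkhorn=39 Greywater=37 → close Greywater (overflow 30)
  37÷1 = 37 each, +1 to first 0

Closure order: Cedarfen, Ashgrove, Greywater
Last habitat: Elkhorn with 76 animals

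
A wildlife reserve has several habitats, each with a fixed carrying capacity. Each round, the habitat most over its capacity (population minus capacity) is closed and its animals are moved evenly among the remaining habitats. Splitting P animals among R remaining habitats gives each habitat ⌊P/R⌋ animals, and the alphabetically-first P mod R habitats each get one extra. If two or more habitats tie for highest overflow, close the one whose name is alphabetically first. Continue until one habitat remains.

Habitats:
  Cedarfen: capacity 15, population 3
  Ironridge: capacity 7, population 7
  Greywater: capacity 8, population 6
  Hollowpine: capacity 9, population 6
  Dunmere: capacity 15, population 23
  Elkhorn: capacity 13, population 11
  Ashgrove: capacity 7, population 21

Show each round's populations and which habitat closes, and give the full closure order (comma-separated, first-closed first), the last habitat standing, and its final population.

Closure order: Ashgrove, Dunmere, Elkhorn, Ironridge, Greywater, Hollowpine
Last habitat: Cedarfen with 77 animals

Round 1: Ashgrove=21 Cedarfen=3 Dunmere=23 Elkhorn=11 Greywater=6 Hollowpine=6 Ironridge=7 → close Ashgrove (overflow 14)
  21÷6 = 3 each, +1 to first 3
Round 2: Cedarfen=7 Dunmere=27 Elkhorn=15 Greywater=9 Hollowpine=9 Ironridge=10 → close Dunmere (overflow 12)
  27÷5 = 5 each, +1 to first 2
Round 3: Cedarfen=13 Elkhorn=21 Greywater=14 Hollowpine=14 Ironridge=15 → close Elkhorn (overflow 8)
  21÷4 = 5 each, +1 to first 1
Round 4: Cedarfen=19 Greywater=19 Hollowpine=19 Ironridge=20 → close Ironridge (overflow 13)
  20÷3 = 6 each, +1 to first 2
Round 5: Cedarfen=26 Greywater=26 Hollowpine=25 → close Greywater (overflow 18)
  26÷2 = 13 each, +1 to first 0
Round 6: Cedarfen=39 Hollowpine=38 → close Hollowpine (overflow 29)
  38÷1 = 38 each, +1 to first 0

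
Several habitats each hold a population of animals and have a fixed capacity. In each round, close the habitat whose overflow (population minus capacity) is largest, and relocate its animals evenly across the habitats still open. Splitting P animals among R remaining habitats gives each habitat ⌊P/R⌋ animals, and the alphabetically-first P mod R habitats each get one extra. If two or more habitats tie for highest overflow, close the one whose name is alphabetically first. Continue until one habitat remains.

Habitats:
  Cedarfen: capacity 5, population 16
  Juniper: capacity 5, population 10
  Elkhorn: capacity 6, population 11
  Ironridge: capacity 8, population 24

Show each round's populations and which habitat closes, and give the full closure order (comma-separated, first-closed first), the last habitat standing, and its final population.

Closure order: Ironridge, Cedarfen, Elkhorn
Last habitat: Juniper with 61 animals

Round 1: Cedarfen=16 Elkhorn=11 Ironridge=24 Juniper=10 → close Ironridge (overflow 16)
  24÷3 = 8 each, +1 to first 0
Round 2: Cedarfen=24 Elkhorn=19 Juniper=18 → close Cedarfen (overflow 19)
  24÷2 = 12 each, +1 to first 0
Round 3: Elkhorn=31 Juniper=30 → close Elkhorn (overflow 25)
  31÷1 = 31 each, +1 to first 0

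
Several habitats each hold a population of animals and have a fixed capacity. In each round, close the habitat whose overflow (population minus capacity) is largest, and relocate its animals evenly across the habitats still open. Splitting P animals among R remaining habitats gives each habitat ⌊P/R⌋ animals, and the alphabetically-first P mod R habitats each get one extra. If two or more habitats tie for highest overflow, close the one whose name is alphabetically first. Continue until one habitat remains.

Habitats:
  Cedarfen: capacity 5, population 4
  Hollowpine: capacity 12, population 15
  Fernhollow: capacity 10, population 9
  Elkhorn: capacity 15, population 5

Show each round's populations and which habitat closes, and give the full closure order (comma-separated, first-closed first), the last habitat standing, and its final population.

Round 1: Cedarfen=4 Elkhorn=5 Fernhollow=9 Hollowpine=15 → close Hollowpine (overflow 3)
  15÷3 = 5 each, +1 to first 0
Round 2: Cedarfen=9 Elkhorn=10 Fernhollow=14 → close Cedarfen (overflow 4)
  9÷2 = 4 each, +1 to first 1
Round 3: Elkhorn=15 Fernhollow=18 → close Fernhollow (overflow 8)
  18÷1 = 18 each, +1 to first 0

Closure order: Hollowpine, Cedarfen, Fernhollow
Last habitat: Elkhorn with 33 animals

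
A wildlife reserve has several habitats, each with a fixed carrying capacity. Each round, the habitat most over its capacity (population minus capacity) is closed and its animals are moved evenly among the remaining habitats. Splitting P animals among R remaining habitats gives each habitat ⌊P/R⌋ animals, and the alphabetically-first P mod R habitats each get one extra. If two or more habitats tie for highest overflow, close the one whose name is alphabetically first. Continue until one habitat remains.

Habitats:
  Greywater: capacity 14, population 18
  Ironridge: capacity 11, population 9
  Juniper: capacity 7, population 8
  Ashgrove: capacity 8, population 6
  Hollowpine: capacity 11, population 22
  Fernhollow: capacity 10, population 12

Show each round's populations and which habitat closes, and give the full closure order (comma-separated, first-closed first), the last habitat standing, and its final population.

Closure order: Hollowpine, Greywater, Fernhollow, Ashgrove, Juniper
Last habitat: Ironridge with 75 animals

Round 1: Ashgrove=6 Fernhollow=12 Greywater=18 Hollowpine=22 Ironridge=9 Juniper=8 → close Hollowpine (overflow 11)
  22÷5 = 4 each, +1 to first 2
Round 2: Ashgrove=11 Fernhollow=17 Greywater=22 Ironridge=13 Juniper=12 → close Greywater (overflow 8)
  22÷4 = 5 each, +1 to first 2
Round 3: Ashgrove=17 Fernhollow=23 Ironridge=18 Juniper=17 → close Fernhollow (overflow 13)
  23÷3 = 7 each, +1 to first 2
Round 4: Ashgrove=25 Ironridge=26 Juniper=24 → close Ashgrove (overflow 17)
  25÷2 = 12 each, +1 to first 1
Round 5: Ironridge=39 Juniper=36 → close Juniper (overflow 29)
  36÷1 = 36 each, +1 to first 0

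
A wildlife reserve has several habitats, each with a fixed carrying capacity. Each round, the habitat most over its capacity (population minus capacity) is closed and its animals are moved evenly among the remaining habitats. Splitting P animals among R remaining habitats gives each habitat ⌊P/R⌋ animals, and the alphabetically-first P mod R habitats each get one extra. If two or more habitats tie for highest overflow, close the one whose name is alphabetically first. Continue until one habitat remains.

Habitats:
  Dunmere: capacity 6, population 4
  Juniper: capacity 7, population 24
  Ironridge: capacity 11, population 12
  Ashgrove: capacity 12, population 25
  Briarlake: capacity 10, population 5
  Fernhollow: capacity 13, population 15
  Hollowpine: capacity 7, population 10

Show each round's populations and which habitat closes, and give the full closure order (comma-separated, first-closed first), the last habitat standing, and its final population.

Closure order: Juniper, Ashgrove, Hollowpine, Fernhollow, Ironridge, Dunmere
Last habitat: Briarlake with 95 animals

Round 1: Ashgrove=25 Briarlake=5 Dunmere=4 Fernhollow=15 Hollowpine=10 Ironridge=12 Juniper=24 → close Juniper (overflow 17)
  24÷6 = 4 each, +1 to first 0
Round 2: Ashgrove=29 Briarlake=9 Dunmere=8 Fernhollow=19 Hollowpine=14 Ironridge=16 → close Ashgrove (overflow 17)
  29÷5 = 5 each, +1 to first 4
Round 3: Briarlake=15 Dunmere=14 Fernhollow=25 Hollowpine=20 Ironridge=21 → close Hollowpine (overflow 13)
  20÷4 = 5 each, +1 to first 0
Round 4: Briarlake=20 Dunmere=19 Fernhollow=30 Ironridge=26 → close Fernhollow (overflow 17)
  30÷3 = 10 each, +1 to first 0
Round 5: Briarlake=30 Dunmere=29 Ironridge=36 → close Ironridge (overflow 25)
  36÷2 = 18 each, +1 to first 0
Round 6: Briarlake=48 Dunmere=47 → close Dunmere (overflow 41)
  47÷1 = 47 each, +1 to first 0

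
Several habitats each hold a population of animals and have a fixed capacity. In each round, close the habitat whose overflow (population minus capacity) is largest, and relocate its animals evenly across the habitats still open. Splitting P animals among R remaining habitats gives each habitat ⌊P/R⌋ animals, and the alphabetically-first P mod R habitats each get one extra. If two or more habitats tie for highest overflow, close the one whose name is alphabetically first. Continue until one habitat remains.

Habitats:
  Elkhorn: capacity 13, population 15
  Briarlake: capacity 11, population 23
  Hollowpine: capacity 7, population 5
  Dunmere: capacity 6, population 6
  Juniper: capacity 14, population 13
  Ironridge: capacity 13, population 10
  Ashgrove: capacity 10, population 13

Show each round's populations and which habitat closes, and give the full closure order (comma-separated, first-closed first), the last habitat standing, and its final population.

Round 1: Ashgrove=13 Briarlake=23 Dunmere=6 Elkhorn=15 Hollowpine=5 Ironridge=10 Juniper=13 → close Briarlake (overflow 12)
  23÷6 = 3 each, +1 to first 5
Round 2: Ashgrove=17 Dunmere=10 Elkhorn=19 Hollowpine=9 Ironridge=14 Juniper=16 → close Ashgrove (overflow 7)
  17÷5 = 3 each, +1 to first 2
Round 3: Dunmere=14 Elkhorn=23 Hollowpine=12 Ironridge=17 Juniper=19 → close Elkhorn (overflow 10)
  23÷4 = 5 each, +1 to first 3
Round 4: Dunmere=20 Hollowpine=18 Ironridge=23 Juniper=24 → close Dunmere (overflow 14)
  20÷3 = 6 each, +1 to first 2
Round 5: Hollowpine=25 Ironridge=30 Juniper=30 → close Hollowpine (overflow 18)
  25÷2 = 12 each, +1 to first 1
Round 6: Ironridge=43 Juniper=42 → close Ironridge (overflow 30)
  43÷1 = 43 each, +1 to first 0

Closure order: Briarlake, Ashgrove, Elkhorn, Dunmere, Hollowpine, Ironridge
Last habitat: Juniper with 85 animals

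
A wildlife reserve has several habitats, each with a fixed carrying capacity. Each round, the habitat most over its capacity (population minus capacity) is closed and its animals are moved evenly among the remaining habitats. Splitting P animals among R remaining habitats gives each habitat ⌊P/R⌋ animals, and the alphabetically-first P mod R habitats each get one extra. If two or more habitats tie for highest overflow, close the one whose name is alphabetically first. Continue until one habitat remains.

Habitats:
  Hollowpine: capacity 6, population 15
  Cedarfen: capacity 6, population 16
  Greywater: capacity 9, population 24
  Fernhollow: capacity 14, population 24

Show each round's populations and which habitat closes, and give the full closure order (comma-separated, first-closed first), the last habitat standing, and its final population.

Closure order: Greywater, Cedarfen, Fernhollow
Last habitat: Hollowpine with 79 animals

Round 1: Cedarfen=16 Fernhollow=24 Greywater=24 Hollowpine=15 → close Greywater (overflow 15)
  24÷3 = 8 each, +1 to first 0
Round 2: Cedarfen=24 Fernhollow=32 Hollowpine=23 → close Cedarfen (overflow 18)
  24÷2 = 12 each, +1 to first 0
Round 3: Fernhollow=44 Hollowpine=35 → close Fernhollow (overflow 30)
  44÷1 = 44 each, +1 to first 0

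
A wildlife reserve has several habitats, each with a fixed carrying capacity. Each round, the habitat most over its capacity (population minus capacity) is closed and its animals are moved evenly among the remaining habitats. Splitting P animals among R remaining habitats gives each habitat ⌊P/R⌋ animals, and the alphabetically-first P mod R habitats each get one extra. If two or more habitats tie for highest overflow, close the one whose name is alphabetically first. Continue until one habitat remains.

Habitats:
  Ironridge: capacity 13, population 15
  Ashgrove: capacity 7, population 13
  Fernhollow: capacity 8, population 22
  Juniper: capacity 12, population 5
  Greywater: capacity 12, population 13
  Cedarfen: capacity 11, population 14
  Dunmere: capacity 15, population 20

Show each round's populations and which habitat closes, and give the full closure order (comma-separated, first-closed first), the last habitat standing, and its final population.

Round 1: Ashgrove=13 Cedarfen=14 Dunmere=20 Fernhollow=22 Greywater=13 Ironridge=15 Juniper=5 → close Fernhollow (overflow 14)
  22÷6 = 3 each, +1 to first 4
Round 2: Ashgrove=17 Cedarfen=18 Dunmere=24 Greywater=17 Ironridge=18 Juniper=8 → close Ashgrove (overflow 10)
  17÷5 = 3 each, +1 to first 2
Round 3: Cedarfen=22 Dunmere=28 Greywater=20 Ironridge=21 Juniper=11 → close Dunmere (overflow 13)
  28÷4 = 7 each, +1 to first 0
Round 4: Cedarfen=29 Greywater=27 Ironridge=28 Juniper=18 → close Cedarfen (overflow 18)
  29÷3 = 9 each, +1 to first 2
Round 5: Greywater=37 Ironridge=38 Juniper=27 → close Greywater (overflow 25)
  37÷2 = 18 each, +1 to first 1
Round 6: Ironridge=57 Juniper=45 → close Ironridge (overflow 44)
  57÷1 = 57 each, +1 to first 0

Closure order: Fernhollow, Ashgrove, Dunmere, Cedarfen, Greywater, Ironridge
Last habitat: Juniper with 102 animals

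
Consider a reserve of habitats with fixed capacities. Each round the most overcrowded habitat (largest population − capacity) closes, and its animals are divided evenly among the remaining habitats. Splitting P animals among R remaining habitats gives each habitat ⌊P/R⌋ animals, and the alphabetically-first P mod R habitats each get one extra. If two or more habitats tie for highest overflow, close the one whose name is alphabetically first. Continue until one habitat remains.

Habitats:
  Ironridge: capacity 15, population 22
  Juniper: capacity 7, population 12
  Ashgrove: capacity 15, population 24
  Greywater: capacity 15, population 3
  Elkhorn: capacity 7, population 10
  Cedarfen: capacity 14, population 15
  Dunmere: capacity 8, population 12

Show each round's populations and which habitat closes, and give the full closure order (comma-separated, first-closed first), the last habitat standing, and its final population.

Round 1: Ashgrove=24 Cedarfen=15 Dunmere=12 Elkhorn=10 Greywater=3 Ironridge=22 Juniper=12 → close Ashgrove (overflow 9)
  24÷6 = 4 each, +1 to first 0
Round 2: Cedarfen=19 Dunmere=16 Elkhorn=14 Greywater=7 Ironridge=26 Juniper=16 → close Ironridge (overflow 11)
  26÷5 = 5 each, +1 to first 1
Round 3: Cedarfen=25 Dunmere=21 Elkhorn=19 Greywater=12 Juniper=21 → close Juniper (overflow 14)
  21÷4 = 5 each, +1 to first 1
Round 4: Cedarfen=31 Dunmere=26 Elkhorn=24 Greywater=17 → close Dunmere (overflow 18)
  26÷3 = 8 each, +1 to first 2
Round 5: Cedarfen=40 Elkhorn=33 Greywater=25 → close Cedarfen (overflow 26)
  40÷2 = 20 each, +1 to first 0
Round 6: Elkhorn=53 Greywater=45 → close Elkhorn (overflow 46)
  53÷1 = 53 each, +1 to first 0

Closure order: Ashgrove, Ironridge, Juniper, Dunmere, Cedarfen, Elkhorn
Last habitat: Greywater with 98 animals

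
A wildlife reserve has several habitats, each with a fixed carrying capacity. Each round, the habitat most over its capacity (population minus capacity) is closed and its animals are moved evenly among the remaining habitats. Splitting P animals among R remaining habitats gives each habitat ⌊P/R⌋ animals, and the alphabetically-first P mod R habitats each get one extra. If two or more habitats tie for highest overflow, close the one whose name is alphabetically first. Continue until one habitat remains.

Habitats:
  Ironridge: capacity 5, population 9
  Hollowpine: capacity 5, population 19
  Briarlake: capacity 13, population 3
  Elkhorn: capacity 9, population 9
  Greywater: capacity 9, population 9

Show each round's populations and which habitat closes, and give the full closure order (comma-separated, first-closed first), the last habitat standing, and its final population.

Round 1: Briarlake=3 Elkhorn=9 Greywater=9 Hollowpine=19 Ironridge=9 → close Hollowpine (overflow 14)
  19÷4 = 4 each, +1 to first 3
Round 2: Briarlake=8 Elkhorn=14 Greywater=14 Ironridge=13 → close Ironridge (overflow 8)
  13÷3 = 4 each, +1 to first 1
Round 3: Briarlake=13 Elkhorn=18 Greywater=18 → close Elkhorn (overflow 9)
  18÷2 = 9 each, +1 to first 0
Round 4: Briarlake=22 Greywater=27 → close Greywater (overflow 18)
  27÷1 = 27 each, +1 to first 0

Closure order: Hollowpine, Ironridge, Elkhorn, Greywater
Last habitat: Briarlake with 49 animals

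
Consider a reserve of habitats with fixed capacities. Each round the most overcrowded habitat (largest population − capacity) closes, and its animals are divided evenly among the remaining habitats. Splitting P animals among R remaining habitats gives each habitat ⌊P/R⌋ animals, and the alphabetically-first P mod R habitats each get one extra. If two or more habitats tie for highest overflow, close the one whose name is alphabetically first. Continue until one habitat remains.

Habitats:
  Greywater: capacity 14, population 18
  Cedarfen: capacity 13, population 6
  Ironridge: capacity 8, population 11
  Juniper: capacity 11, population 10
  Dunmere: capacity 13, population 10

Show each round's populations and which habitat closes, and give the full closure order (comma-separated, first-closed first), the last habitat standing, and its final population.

Round 1: Cedarfen=6 Dunmere=10 Greywater=18 Ironridge=11 Juniper=10 → close Greywater (overflow 4)
  18÷4 = 4 each, +1 to first 2
Round 2: Cedarfen=11 Dunmere=15 Ironridge=15 Juniper=14 → close Ironridge (overflow 7)
  15÷3 = 5 each, +1 to first 0
Round 3: Cedarfen=16 Dunmere=20 Juniper=19 → close Juniper (overflow 8)
  19÷2 = 9 each, +1 to first 1
Round 4: Cedarfen=26 Dunmere=29 → close Dunmere (overflow 16)
  29÷1 = 29 each, +1 to first 0

Closure order: Greywater, Ironridge, Juniper, Dunmere
Last habitat: Cedarfen with 55 animals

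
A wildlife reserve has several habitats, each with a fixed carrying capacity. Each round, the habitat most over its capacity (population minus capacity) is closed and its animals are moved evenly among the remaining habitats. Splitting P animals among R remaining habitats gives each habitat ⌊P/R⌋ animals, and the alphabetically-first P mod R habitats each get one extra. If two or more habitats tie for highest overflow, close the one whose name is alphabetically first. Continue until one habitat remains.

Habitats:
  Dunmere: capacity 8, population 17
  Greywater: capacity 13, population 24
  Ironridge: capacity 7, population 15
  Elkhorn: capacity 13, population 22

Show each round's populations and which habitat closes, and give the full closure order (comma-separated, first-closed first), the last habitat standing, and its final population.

Round 1: Dunmere=17 Elkhorn=22 Greywater=24 Ironridge=15 → close Greywater (overflow 11)
  24÷3 = 8 each, +1 to first 0
Round 2: Dunmere=25 Elkhorn=30 Ironridge=23 → close Dunmere (overflow 17)
  25÷2 = 12 each, +1 to first 1
Round 3: Elkhorn=43 Ironridge=35 → close Elkhorn (overflow 30)
  43÷1 = 43 each, +1 to first 0

Closure order: Greywater, Dunmere, Elkhorn
Last habitat: Ironridge with 78 animals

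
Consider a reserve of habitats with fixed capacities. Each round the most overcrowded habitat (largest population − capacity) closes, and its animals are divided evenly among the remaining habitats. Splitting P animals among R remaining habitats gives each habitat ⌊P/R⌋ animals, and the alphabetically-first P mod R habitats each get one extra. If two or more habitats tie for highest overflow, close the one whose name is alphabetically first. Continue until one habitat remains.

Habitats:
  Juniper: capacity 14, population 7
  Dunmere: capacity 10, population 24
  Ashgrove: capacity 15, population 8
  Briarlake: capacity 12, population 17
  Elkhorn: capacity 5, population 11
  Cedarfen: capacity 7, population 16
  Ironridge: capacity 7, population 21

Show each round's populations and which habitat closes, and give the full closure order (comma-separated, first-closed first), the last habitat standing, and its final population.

Closure order: Dunmere, Ironridge, Cedarfen, Elkhorn, Briarlake, Ashgrove
Last habitat: Juniper with 104 animals

Round 1: Ashgrove=8 Briarlake=17 Cedarfen=16 Dunmere=24 Elkhorn=11 Ironridge=21 Juniper=7 → close Dunmere (overflow 14)
  24÷6 = 4 each, +1 to first 0
Round 2: Ashgrove=12 Briarlake=21 Cedarfen=20 Elkhorn=15 Ironridge=25 Juniper=11 → close Ironridge (overflow 18)
  25÷5 = 5 each, +1 to first 0
Round 3: Ashgrove=17 Briarlake=26 Cedarfen=25 Elkhorn=20 Juniper=16 → close Cedarfen (overflow 18)
  25÷4 = 6 each, +1 to first 1
Round 4: Ashgrove=24 Briarlake=32 Elkhorn=26 Juniper=22 → close Elkhorn (overflow 21)
  26÷3 = 8 each, +1 to first 2
Round 5: Ashgrove=33 Briarlake=41 Juniper=30 → close Briarlake (overflow 29)
  41÷2 = 20 each, +1 to first 1
Round 6: Ashgrove=54 Juniper=50 → close Ashgrove (overflow 39)
  54÷1 = 54 each, +1 to first 0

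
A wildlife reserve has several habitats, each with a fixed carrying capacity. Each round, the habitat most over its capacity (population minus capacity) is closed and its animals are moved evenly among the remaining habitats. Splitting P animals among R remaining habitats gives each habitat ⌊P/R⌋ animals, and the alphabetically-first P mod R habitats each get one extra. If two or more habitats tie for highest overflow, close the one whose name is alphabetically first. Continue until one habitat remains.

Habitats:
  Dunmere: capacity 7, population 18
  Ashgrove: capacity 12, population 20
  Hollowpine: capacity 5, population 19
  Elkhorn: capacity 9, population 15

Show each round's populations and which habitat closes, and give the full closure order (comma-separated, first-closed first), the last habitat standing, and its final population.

Closure order: Hollowpine, Dunmere, Ashgrove
Last habitat: Elkhorn with 72 animals

Round 1: Ashgrove=20 Dunmere=18 Elkhorn=15 Hollowpine=19 → close Hollowpine (overflow 14)
  19÷3 = 6 each, +1 to first 1
Round 2: Ashgrove=27 Dunmere=24 Elkhorn=21 → close Dunmere (overflow 17)
  24÷2 = 12 each, +1 to first 0
Round 3: Ashgrove=39 Elkhorn=33 → close Ashgrove (overflow 27)
  39÷1 = 39 each, +1 to first 0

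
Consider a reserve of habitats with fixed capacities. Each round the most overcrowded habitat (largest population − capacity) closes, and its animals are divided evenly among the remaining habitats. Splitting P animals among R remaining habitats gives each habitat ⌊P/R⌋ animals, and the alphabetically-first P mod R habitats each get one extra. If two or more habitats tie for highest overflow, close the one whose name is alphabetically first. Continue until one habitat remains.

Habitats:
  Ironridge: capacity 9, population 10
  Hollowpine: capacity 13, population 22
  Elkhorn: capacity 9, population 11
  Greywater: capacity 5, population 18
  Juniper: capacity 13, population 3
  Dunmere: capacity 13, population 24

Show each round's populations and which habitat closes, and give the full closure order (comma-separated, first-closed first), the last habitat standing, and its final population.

Round 1: Dunmere=24 Elkhorn=11 Greywater=18 Hollowpine=22 Ironridge=10 Juniper=3 → close Greywater (overflow 13)
  18÷5 = 3 each, +1 to first 3
Round 2: Dunmere=28 Elkhorn=15 Hollowpine=26 Ironridge=13 Juniper=6 → close Dunmere (overflow 15)
  28÷4 = 7 each, +1 to first 0
Round 3: Elkhorn=22 Hollowpine=33 Ironridge=20 Juniper=13 → close Hollowpine (overflow 20)
  33÷3 = 11 each, +1 to first 0
Round 4: Elkhorn=33 Ironridge=31 Juniper=24 → close Elkhorn (overflow 24)
  33÷2 = 16 each, +1 to first 1
Round 5: Ironridge=48 Juniper=40 → close Ironridge (overflow 39)
  48÷1 = 48 each, +1 to first 0

Closure order: Greywater, Dunmere, Hollowpine, Elkhorn, Ironridge
Last habitat: Juniper with 88 animals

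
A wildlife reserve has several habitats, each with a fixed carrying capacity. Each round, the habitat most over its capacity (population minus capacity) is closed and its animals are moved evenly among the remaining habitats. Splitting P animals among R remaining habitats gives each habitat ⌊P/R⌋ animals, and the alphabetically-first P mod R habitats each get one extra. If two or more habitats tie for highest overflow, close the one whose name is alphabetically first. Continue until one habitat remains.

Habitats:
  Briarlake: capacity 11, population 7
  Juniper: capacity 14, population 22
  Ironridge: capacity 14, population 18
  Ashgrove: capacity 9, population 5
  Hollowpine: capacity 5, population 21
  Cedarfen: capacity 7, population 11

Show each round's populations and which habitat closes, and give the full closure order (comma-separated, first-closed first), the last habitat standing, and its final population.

Closure order: Hollowpine, Juniper, Cedarfen, Ironridge, Ashgrove
Last habitat: Briarlake with 84 animals

Round 1: Ashgrove=5 Briarlake=7 Cedarfen=11 Hollowpine=21 Ironridge=18 Juniper=22 → close Hollowpine (overflow 16)
  21÷5 = 4 each, +1 to first 1
Round 2: Ashgrove=10 Briarlake=11 Cedarfen=15 Ironridge=22 Juniper=26 → close Juniper (overflow 12)
  26÷4 = 6 each, +1 to first 2
Round 3: Ashgrove=17 Briarlake=18 Cedarfen=21 Ironridge=28 → close Cedarfen (overflow 14)
  21÷3 = 7 each, +1 to first 0
Round 4: Ashgrove=24 Briarlake=25 Ironridge=35 → close Ironridge (overflow 21)
  35÷2 = 17 each, +1 to first 1
Round 5: Ashgrove=42 Briarlake=42 → close Ashgrove (overflow 33)
  42÷1 = 42 each, +1 to first 0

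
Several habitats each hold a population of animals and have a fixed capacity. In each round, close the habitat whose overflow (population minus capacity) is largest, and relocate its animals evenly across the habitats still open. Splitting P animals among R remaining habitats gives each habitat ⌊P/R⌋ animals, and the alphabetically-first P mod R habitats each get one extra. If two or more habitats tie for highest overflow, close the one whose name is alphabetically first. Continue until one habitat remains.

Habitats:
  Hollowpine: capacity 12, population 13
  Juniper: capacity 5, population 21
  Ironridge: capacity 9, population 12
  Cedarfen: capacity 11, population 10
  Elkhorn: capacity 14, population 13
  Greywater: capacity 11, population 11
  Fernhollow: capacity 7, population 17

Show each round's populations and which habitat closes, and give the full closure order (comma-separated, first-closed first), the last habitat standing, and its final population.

Round 1: Cedarfen=10 Elkhorn=13 Fernhollow=17 Greywater=11 Hollowpine=13 Ironridge=12 Juniper=21 → close Juniper (overflow 16)
  21÷6 = 3 each, +1 to first 3
Round 2: Cedarfen=14 Elkhorn=17 Fernhollow=21 Greywater=14 Hollowpine=16 Ironridge=15 → close Fernhollow (overflow 14)
  21÷5 = 4 each, +1 to first 1
Round 3: Cedarfen=19 Elkhorn=21 Greywater=18 Hollowpine=20 Ironridge=19 → close Ironridge (overflow 10)
  19÷4 = 4 each, +1 to first 3
Round 4: Cedarfen=24 Elkhorn=26 Greywater=23 Hollowpine=24 → close Cedarfen (overflow 13)
  24÷3 = 8 each, +1 to first 0
Round 5: Elkhorn=34 Greywater=31 Hollowpine=32 → close Elkhorn (overflow 20)
  34÷2 = 17 each, +1 to first 0
Round 6: Greywater=48 Hollowpine=49 → close Greywater (overflow 37)
  48÷1 = 48 each, +1 to first 0

Closure order: Juniper, Fernhollow, Ironridge, Cedarfen, Elkhorn, Greywater
Last habitat: Hollowpine with 97 animals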